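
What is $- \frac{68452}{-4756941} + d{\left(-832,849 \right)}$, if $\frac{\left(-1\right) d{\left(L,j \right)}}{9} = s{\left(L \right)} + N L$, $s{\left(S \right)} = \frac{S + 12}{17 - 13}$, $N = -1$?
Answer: $- \frac{26843349611}{4756941} \approx -5643.0$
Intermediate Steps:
$s{\left(S \right)} = 3 + \frac{S}{4}$ ($s{\left(S \right)} = \frac{12 + S}{4} = \left(12 + S\right) \frac{1}{4} = 3 + \frac{S}{4}$)
$d{\left(L,j \right)} = -27 + \frac{27 L}{4}$ ($d{\left(L,j \right)} = - 9 \left(\left(3 + \frac{L}{4}\right) - L\right) = - 9 \left(3 - \frac{3 L}{4}\right) = -27 + \frac{27 L}{4}$)
$- \frac{68452}{-4756941} + d{\left(-832,849 \right)} = - \frac{68452}{-4756941} + \left(-27 + \frac{27}{4} \left(-832\right)\right) = \left(-68452\right) \left(- \frac{1}{4756941}\right) - 5643 = \frac{68452}{4756941} - 5643 = - \frac{26843349611}{4756941}$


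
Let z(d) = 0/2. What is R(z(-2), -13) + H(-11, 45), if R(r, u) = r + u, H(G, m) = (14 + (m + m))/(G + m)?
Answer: -169/17 ≈ -9.9412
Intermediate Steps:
H(G, m) = (14 + 2*m)/(G + m)
z(d) = 0 (z(d) = 0*(1/2) = 0)
R(z(-2), -13) + H(-11, 45) = (0 - 13) + 2*(7 + 45)/(-11 + 45) = -13 + 2*52/34 = -13 + 2*(1/34)*52 = -13 + 52/17 = -169/17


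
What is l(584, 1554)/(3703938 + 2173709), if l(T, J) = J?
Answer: 1554/5877647 ≈ 0.00026439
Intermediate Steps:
l(584, 1554)/(3703938 + 2173709) = 1554/(3703938 + 2173709) = 1554/5877647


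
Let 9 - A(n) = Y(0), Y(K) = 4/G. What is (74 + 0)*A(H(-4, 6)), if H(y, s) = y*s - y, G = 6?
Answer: 1850/3 ≈ 616.67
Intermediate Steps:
Y(K) = 2/3 (Y(K) = 4/6 = 4*(1/6) = 2/3)
H(y, s) = -y + s*y (H(y, s) = s*y - y = -y + s*y)
A(n) = 25/3 (A(n) = 9 - 1*2/3 = 9 - 2/3 = 25/3)
(74 + 0)*A(H(-4, 6)) = (74 + 0)*(25/3) = 74*(25/3) = 1850/3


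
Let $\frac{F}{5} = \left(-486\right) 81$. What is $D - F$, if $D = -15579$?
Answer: $181251$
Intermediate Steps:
$F = -196830$ ($F = 5 \left(\left(-486\right) 81\right) = 5 \left(-39366\right) = -196830$)
$D - F = -15579 - -196830 = -15579 + 196830 = 181251$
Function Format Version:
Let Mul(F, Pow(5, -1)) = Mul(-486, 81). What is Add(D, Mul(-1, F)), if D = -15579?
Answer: 181251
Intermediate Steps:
F = -196830 (F = Mul(5, Mul(-486, 81)) = Mul(5, -39366) = -196830)
Add(D, Mul(-1, F)) = Add(-15579, Mul(-1, -196830)) = Add(-15579, 196830) = 181251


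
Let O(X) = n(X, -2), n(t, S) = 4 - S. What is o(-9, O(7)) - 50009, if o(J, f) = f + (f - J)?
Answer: -49988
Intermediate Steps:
O(X) = 6 (O(X) = 4 - 1*(-2) = 4 + 2 = 6)
o(J, f) = -J + 2*f
o(-9, O(7)) - 50009 = (-1*(-9) + 2*6) - 50009 = (9 + 12) - 50009 = 21 - 50009 = -49988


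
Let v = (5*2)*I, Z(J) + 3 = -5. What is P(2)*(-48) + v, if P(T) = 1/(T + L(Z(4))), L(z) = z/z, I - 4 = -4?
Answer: -16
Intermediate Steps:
I = 0 (I = 4 - 4 = 0)
Z(J) = -8 (Z(J) = -3 - 5 = -8)
L(z) = 1
P(T) = 1/(1 + T) (P(T) = 1/(T + 1) = 1/(1 + T))
v = 0 (v = (5*2)*0 = 10*0 = 0)
P(2)*(-48) + v = -48/(1 + 2) + 0 = -48/3 + 0 = (1/3)*(-48) + 0 = -16 + 0 = -16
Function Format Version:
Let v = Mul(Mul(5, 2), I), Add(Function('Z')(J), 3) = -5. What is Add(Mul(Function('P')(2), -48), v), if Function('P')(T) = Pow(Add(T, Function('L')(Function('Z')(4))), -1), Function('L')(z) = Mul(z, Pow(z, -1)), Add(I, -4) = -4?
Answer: -16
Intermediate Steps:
I = 0 (I = Add(4, -4) = 0)
Function('Z')(J) = -8 (Function('Z')(J) = Add(-3, -5) = -8)
Function('L')(z) = 1
Function('P')(T) = Pow(Add(1, T), -1) (Function('P')(T) = Pow(Add(T, 1), -1) = Pow(Add(1, T), -1))
v = 0 (v = Mul(Mul(5, 2), 0) = Mul(10, 0) = 0)
Add(Mul(Function('P')(2), -48), v) = Add(Mul(Pow(Add(1, 2), -1), -48), 0) = Add(Mul(Pow(3, -1), -48), 0) = Add(Mul(Rational(1, 3), -48), 0) = Add(-16, 0) = -16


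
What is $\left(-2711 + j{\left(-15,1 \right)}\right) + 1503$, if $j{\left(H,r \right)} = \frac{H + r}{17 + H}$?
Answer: $-1215$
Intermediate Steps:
$j{\left(H,r \right)} = \frac{H + r}{17 + H}$
$\left(-2711 + j{\left(-15,1 \right)}\right) + 1503 = \left(-2711 + \frac{-15 + 1}{17 - 15}\right) + 1503 = \left(-2711 + \frac{1}{2} \left(-14\right)\right) + 1503 = \left(-2711 - 7\right) + 1503 = -2718 + 1503 = -1215$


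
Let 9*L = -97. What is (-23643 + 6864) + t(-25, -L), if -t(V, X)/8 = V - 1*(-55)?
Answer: -17019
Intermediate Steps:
L = -97/9 (L = (1/9)*(-97) = -97/9 ≈ -10.778)
t(V, X) = -440 - 8*V (t(V, X) = -8*(V - 1*(-55)) = -8*(V + 55) = -8*(55 + V) = -440 - 8*V)
(-23643 + 6864) + t(-25, -L) = (-23643 + 6864) + (-440 - 8*(-25)) = -16779 + (-440 + 200) = -16779 - 240 = -17019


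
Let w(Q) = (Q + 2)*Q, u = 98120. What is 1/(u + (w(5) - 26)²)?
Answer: 1/98201 ≈ 1.0183e-5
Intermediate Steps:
w(Q) = Q*(2 + Q) (w(Q) = (2 + Q)*Q = Q*(2 + Q))
1/(u + (w(5) - 26)²) = 1/(98120 + (5*(2 + 5) - 26)²) = 1/(98120 + (5*7 - 26)²) = 1/(98120 + (35 - 26)²) = 1/(98120 + 9²) = 1/(98120 + 81) = 1/98201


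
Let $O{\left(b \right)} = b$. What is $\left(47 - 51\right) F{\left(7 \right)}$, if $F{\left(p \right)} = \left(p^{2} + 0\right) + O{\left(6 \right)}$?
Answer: $-220$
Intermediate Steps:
$F{\left(p \right)} = 6 + p^{2}$ ($F{\left(p \right)} = \left(p^{2} + 0\right) + 6 = p^{2} + 6 = 6 + p^{2}$)
$\left(47 - 51\right) F{\left(7 \right)} = \left(47 - 51\right) \left(6 + 7^{2}\right) = - 4 \left(6 + 49\right) = \left(-4\right) 55 = -220$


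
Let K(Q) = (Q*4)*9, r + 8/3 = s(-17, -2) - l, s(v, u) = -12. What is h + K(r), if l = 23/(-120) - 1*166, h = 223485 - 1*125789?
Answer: 1031509/10 ≈ 1.0315e+5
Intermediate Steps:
h = 97696 (h = 223485 - 125789 = 97696)
l = -19943/120 (l = 23*(-1/120) - 166 = -23/120 - 166 = -19943/120 ≈ -166.19)
r = 6061/40 (r = -8/3 + (-12 - 1*(-19943/120)) = -8/3 + (-12 + 19943/120) = -8/3 + 18503/120 = 6061/40 ≈ 151.52)
K(Q) = 36*Q (K(Q) = (4*Q)*9 = 36*Q)
h + K(r) = 97696 + 36*(6061/40) = 97696 + 54549/10 = 1031509/10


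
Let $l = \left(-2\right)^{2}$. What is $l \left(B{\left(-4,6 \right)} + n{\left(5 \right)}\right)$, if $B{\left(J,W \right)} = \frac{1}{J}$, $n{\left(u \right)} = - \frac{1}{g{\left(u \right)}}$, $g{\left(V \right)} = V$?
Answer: $- \frac{9}{5} \approx -1.8$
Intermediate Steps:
$n{\left(u \right)} = - \frac{1}{u}$
$l = 4$
$l \left(B{\left(-4,6 \right)} + n{\left(5 \right)}\right) = 4 \left(\frac{1}{-4} - \frac{1}{5}\right) = 4 \left(- \frac{1}{4} - \frac{1}{5}\right) = 4 \left(- \frac{9}{20}\right) = - \frac{9}{5}$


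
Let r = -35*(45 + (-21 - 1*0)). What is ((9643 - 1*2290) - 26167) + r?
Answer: -19654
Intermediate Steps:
r = -840 (r = -35*(45 + (-21 + 0)) = -35*(45 - 21) = -35*24 = -840)
((9643 - 1*2290) - 26167) + r = ((9643 - 1*2290) - 26167) - 840 = ((9643 - 2290) - 26167) - 840 = (7353 - 26167) - 840 = -18814 - 840 = -19654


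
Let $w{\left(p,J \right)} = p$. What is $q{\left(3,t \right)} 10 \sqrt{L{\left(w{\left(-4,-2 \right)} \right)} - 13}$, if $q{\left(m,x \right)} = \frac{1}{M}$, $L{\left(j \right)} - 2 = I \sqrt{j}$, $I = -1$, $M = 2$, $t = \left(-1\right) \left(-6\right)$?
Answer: $5 \sqrt{-11 - 2 i} \approx 1.5014 - 16.651 i$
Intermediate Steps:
$t = 6$
$L{\left(j \right)} = 2 - \sqrt{j}$
$q{\left(m,x \right)} = \frac{1}{2}$
$q{\left(3,t \right)} 10 \sqrt{L{\left(w{\left(-4,-2 \right)} \right)} - 13} = \frac{1}{2} \cdot 10 \sqrt{\left(2 - \sqrt{-4}\right) - 13} = 5 \sqrt{\left(2 - 2 i\right) - 13} = 5 \sqrt{-11 - 2 i}$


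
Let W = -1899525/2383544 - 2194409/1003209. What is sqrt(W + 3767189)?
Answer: sqrt(5385006848979629082018762590202)/1195596396348 ≈ 1940.9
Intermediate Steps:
W = -7136090981221/2391192792696 (W = -1899525*1/2383544 - 2194409*1/1003209 = -1899525/2383544 - 2194409/1003209 = -7136090981221/2391192792696 ≈ -2.9843)
sqrt(W + 3767189) = sqrt(-7136090981221/2391192792696 + 3767189) = sqrt(9008068049432670323/2391192792696) = sqrt(5385006848979629082018762590202)/1195596396348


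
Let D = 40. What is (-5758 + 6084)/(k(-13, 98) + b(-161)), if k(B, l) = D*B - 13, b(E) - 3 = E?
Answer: -326/691 ≈ -0.47178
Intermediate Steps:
b(E) = 3 + E
k(B, l) = -13 + 40*B (k(B, l) = 40*B - 13 = -13 + 40*B)
(-5758 + 6084)/(k(-13, 98) + b(-161)) = (-5758 + 6084)/((-13 + 40*(-13)) + (3 - 161)) = 326/((-13 - 520) - 158) = 326/(-533 - 158) = 326/(-691) = 326*(-1/691) = -326/691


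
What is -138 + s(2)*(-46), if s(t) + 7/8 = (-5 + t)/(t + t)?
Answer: -253/4 ≈ -63.250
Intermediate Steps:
s(t) = -7/8 + (-5 + t)/(2*t) (s(t) = -7/8 + (-5 + t)/(t + t) = -7/8 + (-5 + t)/((2*t)) = -7/8 + (-5 + t)*(1/(2*t)) = -7/8 + (-5 + t)/(2*t))
-138 + s(2)*(-46) = -138 + ((⅛)*(-20 - 3*2)/2)*(-46) = -138 + ((⅛)*(½)*(-20 - 6))*(-46) = -138 + ((⅛)*(½)*(-26))*(-46) = -138 - 13/8*(-46) = -138 + 299/4 = -253/4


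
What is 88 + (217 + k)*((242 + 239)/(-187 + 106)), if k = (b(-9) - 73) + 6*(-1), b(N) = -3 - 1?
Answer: -57326/81 ≈ -707.73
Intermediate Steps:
b(N) = -4
k = -83 (k = (-4 - 73) + 6*(-1) = -77 - 6 = -83)
88 + (217 + k)*((242 + 239)/(-187 + 106)) = 88 + (217 - 83)*((242 + 239)/(-187 + 106)) = 88 + 134*(481/(-81)) = 88 + 134*(481*(-1/81)) = 88 + 134*(-481/81) = 88 - 64454/81 = -57326/81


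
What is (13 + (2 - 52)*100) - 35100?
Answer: -40087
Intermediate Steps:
(13 + (2 - 52)*100) - 35100 = (13 - 50*100) - 35100 = (13 - 5000) - 35100 = -4987 - 35100 = -40087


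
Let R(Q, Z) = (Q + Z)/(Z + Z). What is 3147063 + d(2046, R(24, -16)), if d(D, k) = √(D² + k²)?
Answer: 3147063 + √66977857/4 ≈ 3.1491e+6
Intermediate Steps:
R(Q, Z) = (Q + Z)/(2*Z) (R(Q, Z) = (Q + Z)/((2*Z)) = (Q + Z)*(1/(2*Z)) = (Q + Z)/(2*Z))
3147063 + d(2046, R(24, -16)) = 3147063 + √(2046² + ((½)*(24 - 16)/(-16))²) = 3147063 + √(4186116 + ((½)*(-1/16)*8)²) = 3147063 + √(4186116 + (-¼)²) = 3147063 + √(4186116 + 1/16) = 3147063 + √(66977857/16) = 3147063 + √66977857/4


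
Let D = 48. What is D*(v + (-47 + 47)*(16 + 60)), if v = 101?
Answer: 4848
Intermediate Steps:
D*(v + (-47 + 47)*(16 + 60)) = 48*(101 + (-47 + 47)*(16 + 60)) = 48*(101 + 0*76) = 48*(101 + 0) = 48*101 = 4848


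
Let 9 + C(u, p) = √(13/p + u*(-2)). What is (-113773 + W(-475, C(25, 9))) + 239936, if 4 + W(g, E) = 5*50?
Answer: 126409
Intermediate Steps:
C(u, p) = -9 + √(-2*u + 13/p) (C(u, p) = -9 + √(13/p + u*(-2)) = -9 + √(13/p - 2*u) = -9 + √(-2*u + 13/p))
W(g, E) = 246 (W(g, E) = -4 + 5*50 = -4 + 250 = 246)
(-113773 + W(-475, C(25, 9))) + 239936 = (-113773 + 246) + 239936 = -113527 + 239936 = 126409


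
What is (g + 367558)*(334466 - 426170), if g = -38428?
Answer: -30182537520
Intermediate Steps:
(g + 367558)*(334466 - 426170) = (-38428 + 367558)*(334466 - 426170) = 329130*(-91704) = -30182537520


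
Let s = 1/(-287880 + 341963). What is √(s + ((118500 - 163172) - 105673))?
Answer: I*√439754748252622/54083 ≈ 387.74*I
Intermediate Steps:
s = 1/54083 ≈ 1.8490e-5
√(s + ((118500 - 163172) - 105673)) = √(1/54083 + ((118500 - 163172) - 105673)) = √(1/54083 + (-44672 - 105673)) = √(1/54083 - 150345) = √(-8131108634/54083) = I*√439754748252622/54083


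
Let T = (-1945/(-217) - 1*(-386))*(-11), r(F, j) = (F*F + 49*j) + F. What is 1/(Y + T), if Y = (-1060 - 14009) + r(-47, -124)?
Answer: -217/5062088 ≈ -4.2868e-5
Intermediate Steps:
r(F, j) = F + F**2 + 49*j (r(F, j) = (F**2 + 49*j) + F = F + F**2 + 49*j)
T = -942777/217 (T = (-1945*(-1/217) + 386)*(-11) = (1945/217 + 386)*(-11) = (85707/217)*(-11) = -942777/217 ≈ -4344.6)
Y = -18983 (Y = (-1060 - 14009) + (-47 + (-47)**2 + 49*(-124)) = -15069 + (-47 + 2209 - 6076) = -15069 - 3914 = -18983)
1/(Y + T) = 1/(-18983 - 942777/217) = 1/(-5062088/217) = -217/5062088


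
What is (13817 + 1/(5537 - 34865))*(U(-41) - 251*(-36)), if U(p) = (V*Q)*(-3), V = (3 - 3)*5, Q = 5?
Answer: 305134406175/2444 ≈ 1.2485e+8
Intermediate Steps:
V = 0 (V = 0*5 = 0)
U(p) = 0 (U(p) = (0*5)*(-3) = 0*(-3) = 0)
(13817 + 1/(5537 - 34865))*(U(-41) - 251*(-36)) = (13817 + 1/(5537 - 34865))*(0 - 251*(-36)) = (13817 + 1/(-29328))*(0 + 9036) = (13817 - 1/29328)*9036 = (405224975/29328)*9036 = 305134406175/2444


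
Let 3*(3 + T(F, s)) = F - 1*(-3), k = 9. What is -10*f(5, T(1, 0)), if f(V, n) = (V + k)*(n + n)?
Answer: 1400/3 ≈ 466.67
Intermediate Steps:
T(F, s) = -2 + F/3 (T(F, s) = -3 + (F - 1*(-3))/3 = -3 + (F + 3)/3 = -3 + (3 + F)/3 = -3 + (1 + F/3) = -2 + F/3)
f(V, n) = 2*n*(9 + V) (f(V, n) = (V + 9)*(n + n) = (9 + V)*(2*n) = 2*n*(9 + V))
-10*f(5, T(1, 0)) = -20*(-2 + (1/3)*1)*(9 + 5) = -20*(-2 + 1/3)*14 = -20*(-5)*14/3 = -10*(-140/3) = 1400/3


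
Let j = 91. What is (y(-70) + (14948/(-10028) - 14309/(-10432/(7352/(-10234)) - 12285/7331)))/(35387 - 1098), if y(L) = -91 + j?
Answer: -607241358715744/8409017509260960823 ≈ -7.2213e-5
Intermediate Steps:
y(L) = 0 (y(L) = -91 + 91 = 0)
(y(-70) + (14948/(-10028) - 14309/(-10432/(7352/(-10234)) - 12285/7331)))/(35387 - 1098) = (0 + (14948/(-10028) - 14309/(-10432/(7352/(-10234)) - 12285/7331)))/(35387 - 1098) = (0 + (14948*(-1/10028) - 14309/(-10432/(7352*(-1/10234)) - 12285*1/7331)))/34289 = (0 + (-3737/2507 - 14309/(-10432/(-3676/5117) - 12285/7331)))*(1/34289) = (0 + (-3737/2507 - 14309/(-10432*(-5117/3676) - 12285/7331)))*(1/34289) = (0 + (-3737/2507 - 14309/(13345136/919 - 12285/7331)))*(1/34289) = (0 + (-3737/2507 - 14309/97821902101/6737189))*(1/34289) = (0 + (-3737/2507 - 14309*6737189/97821902101))*(1/34289) = (0 + (-3737/2507 - 96402437401/97821902101))*(1/34289) = (0 - 607241358715744/245239508567207)*(1/34289) = -607241358715744/245239508567207*1/34289 = -607241358715744/8409017509260960823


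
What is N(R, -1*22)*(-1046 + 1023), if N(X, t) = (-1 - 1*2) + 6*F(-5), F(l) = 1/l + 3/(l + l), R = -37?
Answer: 138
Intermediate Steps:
F(l) = 5/(2*l) (F(l) = 1/l + 3/((2*l)) = 1/l + 3*(1/(2*l)) = 1/l + 3/(2*l) = 5/(2*l))
N(X, t) = -6 (N(X, t) = (-1 - 1*2) + 6*((5/2)/(-5)) = (-1 - 2) + 6*((5/2)*(-⅕)) = -3 + 6*(-½) = -3 - 3 = -6)
N(R, -1*22)*(-1046 + 1023) = -6*(-1046 + 1023) = -6*(-23) = 138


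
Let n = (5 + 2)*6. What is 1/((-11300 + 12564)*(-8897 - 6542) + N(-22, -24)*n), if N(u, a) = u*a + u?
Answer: -1/19493644 ≈ -5.1299e-8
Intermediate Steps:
N(u, a) = u + a*u (N(u, a) = a*u + u = u + a*u)
n = 42 (n = 7*6 = 42)
1/((-11300 + 12564)*(-8897 - 6542) + N(-22, -24)*n) = 1/((-11300 + 12564)*(-8897 - 6542) - 22*(1 - 24)*42) = 1/(1264*(-15439) - 22*(-23)*42) = 1/(-19514896 + 506*42) = 1/(-19514896 + 21252) = 1/(-19493644) = -1/19493644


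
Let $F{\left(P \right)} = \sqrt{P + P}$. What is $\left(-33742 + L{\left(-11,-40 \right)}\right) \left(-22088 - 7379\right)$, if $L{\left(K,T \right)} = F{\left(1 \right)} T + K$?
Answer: $994599651 + 1178680 \sqrt{2} \approx 9.9627 \cdot 10^{8}$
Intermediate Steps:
$F{\left(P \right)} = \sqrt{2} \sqrt{P}$ ($F{\left(P \right)} = \sqrt{2 P} = \sqrt{2} \sqrt{P}$)
$L{\left(K,T \right)} = K + T \sqrt{2}$ ($L{\left(K,T \right)} = \sqrt{2} \sqrt{1} T + K = \sqrt{2} \cdot 1 T + K = \sqrt{2} T + K = T \sqrt{2} + K = K + T \sqrt{2}$)
$\left(-33742 + L{\left(-11,-40 \right)}\right) \left(-22088 - 7379\right) = \left(-33742 - \left(11 + 40 \sqrt{2}\right)\right) \left(-22088 - 7379\right) = \left(-33753 - 40 \sqrt{2}\right) \left(-29467\right) = 994599651 + 1178680 \sqrt{2}$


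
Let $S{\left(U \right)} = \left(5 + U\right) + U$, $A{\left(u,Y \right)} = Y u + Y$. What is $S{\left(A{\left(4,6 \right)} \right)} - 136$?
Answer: $-71$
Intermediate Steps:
$A{\left(u,Y \right)} = Y + Y u$
$S{\left(U \right)} = 5 + 2 U$
$S{\left(A{\left(4,6 \right)} \right)} - 136 = \left(5 + 2 \cdot 6 \left(1 + 4\right)\right) - 136 = \left(5 + 2 \cdot 6 \cdot 5\right) - 136 = \left(5 + 2 \cdot 30\right) - 136 = \left(5 + 60\right) - 136 = 65 - 136 = -71$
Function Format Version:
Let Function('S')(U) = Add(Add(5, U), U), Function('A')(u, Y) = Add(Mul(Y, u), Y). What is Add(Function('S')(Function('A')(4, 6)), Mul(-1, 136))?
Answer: -71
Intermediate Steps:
Function('A')(u, Y) = Add(Y, Mul(Y, u))
Function('S')(U) = Add(5, Mul(2, U))
Add(Function('S')(Function('A')(4, 6)), Mul(-1, 136)) = Add(Add(5, Mul(2, Mul(6, Add(1, 4)))), Mul(-1, 136)) = Add(Add(5, Mul(2, Mul(6, 5))), -136) = Add(Add(5, Mul(2, 30)), -136) = Add(Add(5, 60), -136) = Add(65, -136) = -71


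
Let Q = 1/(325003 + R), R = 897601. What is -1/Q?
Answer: -1222604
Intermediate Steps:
Q = 1/1222604 (Q = 1/(325003 + 897601) = 1/1222604 ≈ 8.1793e-7)
-1/Q = -1/1/1222604 = -1*1222604 = -1222604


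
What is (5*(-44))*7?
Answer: -1540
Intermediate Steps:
(5*(-44))*7 = -220*7 = -1540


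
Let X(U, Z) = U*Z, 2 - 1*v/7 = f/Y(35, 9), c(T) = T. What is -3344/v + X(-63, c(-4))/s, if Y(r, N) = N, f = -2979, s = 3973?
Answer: -12698300/9261063 ≈ -1.3711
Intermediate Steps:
v = 2331 (v = 14 - (-20853)/9 = 14 - 7*(-331) = 14 + 2317 = 2331)
-3344/v + X(-63, c(-4))/s = -3344/2331 - 63*(-4)/3973 = -3344*1/2331 + 252*(1/3973) = -3344/2331 + 252/3973 = -12698300/9261063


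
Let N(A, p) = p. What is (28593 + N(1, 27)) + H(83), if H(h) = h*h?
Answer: 35509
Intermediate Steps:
H(h) = h**2
(28593 + N(1, 27)) + H(83) = (28593 + 27) + 83**2 = 28620 + 6889 = 35509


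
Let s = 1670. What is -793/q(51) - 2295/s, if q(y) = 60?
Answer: -146201/10020 ≈ -14.591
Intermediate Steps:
-793/q(51) - 2295/s = -793/60 - 2295/1670 = -793*1/60 - 2295*1/1670 = -793/60 - 459/334 = -146201/10020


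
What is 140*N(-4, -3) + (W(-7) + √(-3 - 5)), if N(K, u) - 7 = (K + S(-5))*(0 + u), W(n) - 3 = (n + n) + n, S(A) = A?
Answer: 4742 + 2*I*√2 ≈ 4742.0 + 2.8284*I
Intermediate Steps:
W(n) = 3 + 3*n (W(n) = 3 + ((n + n) + n) = 3 + (2*n + n) = 3 + 3*n)
N(K, u) = 7 + u*(-5 + K) (N(K, u) = 7 + (K - 5)*(0 + u) = 7 + (-5 + K)*u = 7 + u*(-5 + K))
140*N(-4, -3) + (W(-7) + √(-3 - 5)) = 140*(7 - 5*(-3) - 4*(-3)) + ((3 + 3*(-7)) + √(-3 - 5)) = 140*(7 + 15 + 12) + ((3 - 21) + √(-8)) = 140*34 + (-18 + 2*I*√2) = 4760 + (-18 + 2*I*√2) = 4742 + 2*I*√2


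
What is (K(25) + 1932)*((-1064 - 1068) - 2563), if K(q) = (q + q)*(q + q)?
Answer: -20808240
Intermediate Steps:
K(q) = 4*q² (K(q) = (2*q)*(2*q) = 4*q²)
(K(25) + 1932)*((-1064 - 1068) - 2563) = (4*25² + 1932)*((-1064 - 1068) - 2563) = (4*625 + 1932)*(-2132 - 2563) = (2500 + 1932)*(-4695) = 4432*(-4695) = -20808240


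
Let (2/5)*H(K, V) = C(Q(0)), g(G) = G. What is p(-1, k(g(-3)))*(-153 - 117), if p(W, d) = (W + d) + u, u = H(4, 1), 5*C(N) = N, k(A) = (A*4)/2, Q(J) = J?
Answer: 1890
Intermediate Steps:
k(A) = 2*A (k(A) = (4*A)*(½) = 2*A)
C(N) = N/5
H(K, V) = 0 (H(K, V) = 5*((⅕)*0)/2 = (5/2)*0 = 0)
u = 0
p(W, d) = W + d (p(W, d) = (W + d) + 0 = W + d)
p(-1, k(g(-3)))*(-153 - 117) = (-1 + 2*(-3))*(-153 - 117) = (-1 - 6)*(-270) = -7*(-270) = 1890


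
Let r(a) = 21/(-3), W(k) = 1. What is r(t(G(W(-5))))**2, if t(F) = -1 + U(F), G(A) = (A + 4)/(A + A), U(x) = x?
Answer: 49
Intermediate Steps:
G(A) = (4 + A)/(2*A) (G(A) = (4 + A)/((2*A)) = (4 + A)*(1/(2*A)) = (4 + A)/(2*A))
t(F) = -1 + F
r(a) = -7 (r(a) = 21*(-1/3) = -7)
r(t(G(W(-5))))**2 = (-7)**2 = 49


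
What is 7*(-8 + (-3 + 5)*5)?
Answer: 14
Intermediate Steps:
7*(-8 + (-3 + 5)*5) = 7*(-8 + 2*5) = 7*(-8 + 10) = 7*2 = 14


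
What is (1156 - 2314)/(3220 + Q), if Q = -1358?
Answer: -579/931 ≈ -0.62191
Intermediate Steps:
(1156 - 2314)/(3220 + Q) = (1156 - 2314)/(3220 - 1358) = -1158/1862 = -1158*1/1862 = -579/931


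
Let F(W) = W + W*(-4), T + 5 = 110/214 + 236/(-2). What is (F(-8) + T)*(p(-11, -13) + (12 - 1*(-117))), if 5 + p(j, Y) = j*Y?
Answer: -2813646/107 ≈ -26296.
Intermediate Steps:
p(j, Y) = -5 + Y*j (p(j, Y) = -5 + j*Y = -5 + Y*j)
T = -13106/107 (T = -5 + (110/214 + 236/(-2)) = -5 + (110*(1/214) + 236*(-1/2)) = -5 + (55/107 - 118) = -5 - 12571/107 = -13106/107 ≈ -122.49)
F(W) = -3*W (F(W) = W - 4*W = -3*W)
(F(-8) + T)*(p(-11, -13) + (12 - 1*(-117))) = (-3*(-8) - 13106/107)*((-5 - 13*(-11)) + (12 - 1*(-117))) = (24 - 13106/107)*((-5 + 143) + (12 + 117)) = -10538*(138 + 129)/107 = -10538/107*267 = -2813646/107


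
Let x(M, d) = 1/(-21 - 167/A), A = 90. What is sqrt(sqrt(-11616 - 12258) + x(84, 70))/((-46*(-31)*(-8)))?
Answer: -sqrt(-1530 + 34969*I*sqrt(23874))/2133296 ≈ -0.00077036 - 0.00077058*I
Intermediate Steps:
x(M, d) = -90/2057 (x(M, d) = 1/(-21 - 167/90) = 1/(-2057/90) = -90/2057)
sqrt(sqrt(-11616 - 12258) + x(84, 70))/((-46*(-31)*(-8))) = sqrt(sqrt(-11616 - 12258) - 90/2057)/((-46*(-31)*(-8))) = sqrt(sqrt(-23874) - 90/2057)/((1426*(-8))) = sqrt(I*sqrt(23874) - 90/2057)/(-11408) = sqrt(-90/2057 + I*sqrt(23874))*(-1/11408) = -sqrt(-90/2057 + I*sqrt(23874))/11408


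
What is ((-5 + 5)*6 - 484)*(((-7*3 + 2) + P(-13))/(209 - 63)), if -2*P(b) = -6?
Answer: 3872/73 ≈ 53.041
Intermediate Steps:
P(b) = 3 (P(b) = -½*(-6) = 3)
((-5 + 5)*6 - 484)*(((-7*3 + 2) + P(-13))/(209 - 63)) = ((-5 + 5)*6 - 484)*(((-7*3 + 2) + 3)/(209 - 63)) = (0*6 - 484)*(((-21 + 2) + 3)/146) = (0 - 484)*((-19 + 3)*(1/146)) = -(-7744)/146 = -484*(-8/73) = 3872/73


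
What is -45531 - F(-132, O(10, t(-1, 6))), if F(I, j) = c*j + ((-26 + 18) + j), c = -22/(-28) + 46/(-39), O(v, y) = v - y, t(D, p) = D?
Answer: -24859199/546 ≈ -45530.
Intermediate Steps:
c = -215/546 (c = -22*(-1/28) + 46*(-1/39) = 11/14 - 46/39 = -215/546 ≈ -0.39377)
F(I, j) = -8 + 331*j/546 (F(I, j) = -215*j/546 + ((-26 + 18) + j) = -215*j/546 + (-8 + j) = -8 + 331*j/546)
-45531 - F(-132, O(10, t(-1, 6))) = -45531 - (-8 + 331*(10 - 1*(-1))/546) = -45531 - (-8 + 331*(10 + 1)/546) = -45531 - (-8 + (331/546)*11) = -45531 - (-8 + 3641/546) = -45531 - 1*(-727/546) = -45531 + 727/546 = -24859199/546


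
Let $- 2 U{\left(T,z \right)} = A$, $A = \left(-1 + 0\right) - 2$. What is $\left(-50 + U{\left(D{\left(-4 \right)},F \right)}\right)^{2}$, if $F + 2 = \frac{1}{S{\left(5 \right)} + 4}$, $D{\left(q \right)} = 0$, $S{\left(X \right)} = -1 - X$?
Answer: $\frac{9409}{4} \approx 2352.3$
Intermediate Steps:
$F = - \frac{5}{2}$ ($F = -2 + \frac{1}{\left(-1 - 5\right) + 4} = -2 + \frac{1}{-6 + 4} = -2 + \frac{1}{-2} = -2 - \frac{1}{2} = - \frac{5}{2} \approx -2.5$)
$A = -3$ ($A = -1 - 2 = -3$)
$U{\left(T,z \right)} = \frac{3}{2}$ ($U{\left(T,z \right)} = \left(- \frac{1}{2}\right) \left(-3\right) = \frac{3}{2}$)
$\left(-50 + U{\left(D{\left(-4 \right)},F \right)}\right)^{2} = \left(-50 + \frac{3}{2}\right)^{2} = \left(- \frac{97}{2}\right)^{2} = \frac{9409}{4}$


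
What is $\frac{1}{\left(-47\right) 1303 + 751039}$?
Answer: $\frac{1}{689798} \approx 1.4497 \cdot 10^{-6}$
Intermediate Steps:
$\frac{1}{\left(-47\right) 1303 + 751039} = \frac{1}{-61241 + 751039} = \frac{1}{689798}$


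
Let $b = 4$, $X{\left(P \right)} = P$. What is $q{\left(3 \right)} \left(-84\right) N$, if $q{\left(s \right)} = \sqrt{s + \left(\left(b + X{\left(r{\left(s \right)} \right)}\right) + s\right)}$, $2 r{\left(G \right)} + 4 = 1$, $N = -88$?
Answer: $3696 \sqrt{34} \approx 21551.0$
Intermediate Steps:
$r{\left(G \right)} = - \frac{3}{2}$ ($r{\left(G \right)} = -2 + \frac{1}{2} \cdot 1 = -2 + \frac{1}{2} = - \frac{3}{2}$)
$q{\left(s \right)} = \sqrt{\frac{5}{2} + 2 s}$ ($q{\left(s \right)} = \sqrt{s + \left(\left(4 - \frac{3}{2}\right) + s\right)} = \sqrt{s + \left(\frac{5}{2} + s\right)} = \sqrt{\frac{5}{2} + 2 s}$)
$q{\left(3 \right)} \left(-84\right) N = \frac{\sqrt{10 + 8 \cdot 3}}{2} \left(-84\right) \left(-88\right) = \frac{\sqrt{10 + 24}}{2} \left(-84\right) \left(-88\right) = \frac{\sqrt{34}}{2} \left(-84\right) \left(-88\right) = - 42 \sqrt{34} \left(-88\right) = 3696 \sqrt{34}$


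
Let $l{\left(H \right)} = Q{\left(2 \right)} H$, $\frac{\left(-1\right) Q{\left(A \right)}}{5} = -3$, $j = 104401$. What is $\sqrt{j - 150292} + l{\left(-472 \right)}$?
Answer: $-7080 + 3 i \sqrt{5099} \approx -7080.0 + 214.22 i$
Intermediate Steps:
$Q{\left(A \right)} = 15$ ($Q{\left(A \right)} = \left(-5\right) \left(-3\right) = 15$)
$l{\left(H \right)} = 15 H$
$\sqrt{j - 150292} + l{\left(-472 \right)} = \sqrt{104401 - 150292} + 15 \left(-472\right) = \sqrt{-45891} - 7080 = 3 i \sqrt{5099} - 7080 = -7080 + 3 i \sqrt{5099}$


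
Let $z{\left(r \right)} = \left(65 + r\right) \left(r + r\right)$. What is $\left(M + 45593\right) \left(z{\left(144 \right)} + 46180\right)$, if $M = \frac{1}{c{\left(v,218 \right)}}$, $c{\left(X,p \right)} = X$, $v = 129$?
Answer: $\frac{625626705256}{129} \approx 4.8498 \cdot 10^{9}$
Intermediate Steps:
$M = \frac{1}{129} \approx 0.0077519$
$z{\left(r \right)} = 2 r \left(65 + r\right)$ ($z{\left(r \right)} = \left(65 + r\right) 2 r = 2 r \left(65 + r\right)$)
$\left(M + 45593\right) \left(z{\left(144 \right)} + 46180\right) = \left(\frac{1}{129} + 45593\right) \left(2 \cdot 144 \left(65 + 144\right) + 46180\right) = \frac{5881498 \left(2 \cdot 144 \cdot 209 + 46180\right)}{129} = \frac{5881498 \left(60192 + 46180\right)}{129} = \frac{5881498}{129} \cdot 106372 = \frac{625626705256}{129}$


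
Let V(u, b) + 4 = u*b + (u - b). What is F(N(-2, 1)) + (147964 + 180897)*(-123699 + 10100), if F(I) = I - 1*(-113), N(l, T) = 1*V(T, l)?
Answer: -37358280629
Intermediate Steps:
V(u, b) = -4 + u - b + b*u (V(u, b) = -4 + (u*b + (u - b)) = -4 + (b*u + (u - b)) = -4 + (u - b + b*u) = -4 + u - b + b*u)
N(l, T) = -4 + T - l + T*l (N(l, T) = 1*(-4 + T - l + l*T) = 1*(-4 + T - l + T*l) = -4 + T - l + T*l)
F(I) = 113 + I (F(I) = I + 113 = 113 + I)
F(N(-2, 1)) + (147964 + 180897)*(-123699 + 10100) = (113 + (-4 + 1 - 1*(-2) + 1*(-2))) + (147964 + 180897)*(-123699 + 10100) = (113 + (-4 + 1 + 2 - 2)) + 328861*(-113599) = (113 - 3) - 37358280739 = 110 - 37358280739 = -37358280629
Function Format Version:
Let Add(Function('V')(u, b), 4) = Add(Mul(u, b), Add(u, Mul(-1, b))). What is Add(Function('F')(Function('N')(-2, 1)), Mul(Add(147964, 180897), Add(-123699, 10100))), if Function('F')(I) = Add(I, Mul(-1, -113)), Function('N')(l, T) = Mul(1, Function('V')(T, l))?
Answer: -37358280629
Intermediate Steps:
Function('V')(u, b) = Add(-4, u, Mul(-1, b), Mul(b, u)) (Function('V')(u, b) = Add(-4, Add(Mul(u, b), Add(u, Mul(-1, b)))) = Add(-4, Add(Mul(b, u), Add(u, Mul(-1, b)))) = Add(-4, Add(u, Mul(-1, b), Mul(b, u))) = Add(-4, u, Mul(-1, b), Mul(b, u)))
Function('N')(l, T) = Add(-4, T, Mul(-1, l), Mul(T, l)) (Function('N')(l, T) = Mul(1, Add(-4, T, Mul(-1, l), Mul(l, T))) = Mul(1, Add(-4, T, Mul(-1, l), Mul(T, l))) = Add(-4, T, Mul(-1, l), Mul(T, l)))
Function('F')(I) = Add(113, I) (Function('F')(I) = Add(I, 113) = Add(113, I))
Add(Function('F')(Function('N')(-2, 1)), Mul(Add(147964, 180897), Add(-123699, 10100))) = Add(Add(113, Add(-4, 1, Mul(-1, -2), Mul(1, -2))), Mul(Add(147964, 180897), Add(-123699, 10100))) = Add(Add(113, Add(-4, 1, 2, -2)), Mul(328861, -113599)) = Add(Add(113, -3), -37358280739) = Add(110, -37358280739) = -37358280629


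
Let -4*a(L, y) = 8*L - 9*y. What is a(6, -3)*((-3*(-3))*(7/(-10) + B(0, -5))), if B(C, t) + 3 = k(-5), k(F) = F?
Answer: 11745/8 ≈ 1468.1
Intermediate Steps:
B(C, t) = -8 (B(C, t) = -3 - 5 = -8)
a(L, y) = -2*L + 9*y/4 (a(L, y) = -(8*L - 9*y)/4 = -(-9*y + 8*L)/4 = -2*L + 9*y/4)
a(6, -3)*((-3*(-3))*(7/(-10) + B(0, -5))) = (-2*6 + (9/4)*(-3))*((-3*(-3))*(7/(-10) - 8)) = (-12 - 27/4)*(9*(7*(-1/10) - 8)) = -675*(-7/10 - 8)/4 = -675*(-87)/(4*10) = -75/4*(-783/10) = 11745/8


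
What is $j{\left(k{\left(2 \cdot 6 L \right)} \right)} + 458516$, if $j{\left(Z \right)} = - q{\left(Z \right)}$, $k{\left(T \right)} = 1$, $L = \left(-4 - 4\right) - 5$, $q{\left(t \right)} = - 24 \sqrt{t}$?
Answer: $458540$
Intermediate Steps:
$L = -13$ ($L = -8 - 5 = -13$)
$j{\left(Z \right)} = 24 \sqrt{Z}$ ($j{\left(Z \right)} = - \left(-24\right) \sqrt{Z} = 24 \sqrt{Z}$)
$j{\left(k{\left(2 \cdot 6 L \right)} \right)} + 458516 = 24 \sqrt{1} + 458516 = 24 \cdot 1 + 458516 = 24 + 458516 = 458540$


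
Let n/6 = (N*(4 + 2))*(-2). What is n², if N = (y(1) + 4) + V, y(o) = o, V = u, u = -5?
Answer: 0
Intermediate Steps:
V = -5
N = 0 (N = (1 + 4) - 5 = 5 - 5 = 0)
n = 0 (n = 6*((0*(4 + 2))*(-2)) = 6*((0*6)*(-2)) = 6*(0*(-2)) = 6*0 = 0)
n² = 0² = 0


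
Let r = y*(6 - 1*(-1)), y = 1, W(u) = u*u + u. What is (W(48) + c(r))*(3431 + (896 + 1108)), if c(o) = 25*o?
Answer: 13734245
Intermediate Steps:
W(u) = u + u² (W(u) = u² + u = u + u²)
r = 7 (r = 1*(6 - 1*(-1)) = 1*(6 + 1) = 1*7 = 7)
(W(48) + c(r))*(3431 + (896 + 1108)) = (48*(1 + 48) + 25*7)*(3431 + (896 + 1108)) = (48*49 + 175)*(3431 + 2004) = (2352 + 175)*5435 = 2527*5435 = 13734245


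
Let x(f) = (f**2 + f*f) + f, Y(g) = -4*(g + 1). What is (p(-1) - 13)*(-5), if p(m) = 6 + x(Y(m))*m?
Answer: 35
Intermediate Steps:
Y(g) = -4 - 4*g (Y(g) = -4*(1 + g) = -4 - 4*g)
x(f) = f + 2*f**2 (x(f) = (f**2 + f**2) + f = 2*f**2 + f = f + 2*f**2)
p(m) = 6 + m*(-7 - 8*m)*(-4 - 4*m) (p(m) = 6 + ((-4 - 4*m)*(1 + 2*(-4 - 4*m)))*m = 6 + ((-4 - 4*m)*(1 + (-8 - 8*m)))*m = 6 + ((-4 - 4*m)*(-7 - 8*m))*m = 6 + ((-7 - 8*m)*(-4 - 4*m))*m = 6 + m*(-7 - 8*m)*(-4 - 4*m))
(p(-1) - 13)*(-5) = ((6 + 4*(-1)*(1 - 1)*(7 + 8*(-1))) - 13)*(-5) = ((6 + 4*(-1)*0*(7 - 8)) - 13)*(-5) = ((6 + 4*(-1)*0*(-1)) - 13)*(-5) = ((6 + 0) - 13)*(-5) = (6 - 13)*(-5) = -7*(-5) = 35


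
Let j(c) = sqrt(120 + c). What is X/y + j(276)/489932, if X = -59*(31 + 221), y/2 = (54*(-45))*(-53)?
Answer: -413/7155 + 3*sqrt(11)/244966 ≈ -0.057681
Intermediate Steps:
y = 257580 (y = 2*((54*(-45))*(-53)) = 2*(-2430*(-53)) = 2*128790 = 257580)
X = -14868 (X = -59*252 = -14868)
X/y + j(276)/489932 = -14868/257580 + sqrt(120 + 276)/489932 = -14868*1/257580 + sqrt(396)*(1/489932) = -413/7155 + (6*sqrt(11))*(1/489932) = -413/7155 + 3*sqrt(11)/244966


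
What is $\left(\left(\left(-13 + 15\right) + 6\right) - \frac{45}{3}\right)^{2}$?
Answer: $49$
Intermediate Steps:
$\left(\left(\left(-13 + 15\right) + 6\right) - \frac{45}{3}\right)^{2} = \left(\left(2 + 6\right) - 15\right)^{2} = \left(8 - 15\right)^{2} = \left(-7\right)^{2} = 49$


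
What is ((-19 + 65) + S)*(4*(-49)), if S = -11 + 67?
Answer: -19992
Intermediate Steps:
S = 56
((-19 + 65) + S)*(4*(-49)) = ((-19 + 65) + 56)*(4*(-49)) = (46 + 56)*(-196) = 102*(-196) = -19992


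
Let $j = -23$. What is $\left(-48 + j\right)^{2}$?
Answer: $5041$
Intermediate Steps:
$\left(-48 + j\right)^{2} = \left(-48 - 23\right)^{2} = \left(-71\right)^{2} = 5041$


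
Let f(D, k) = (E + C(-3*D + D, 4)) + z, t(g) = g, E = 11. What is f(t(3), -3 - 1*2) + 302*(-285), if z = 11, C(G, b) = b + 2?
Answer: -86042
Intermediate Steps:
C(G, b) = 2 + b
f(D, k) = 28 (f(D, k) = (11 + (2 + 4)) + 11 = (11 + 6) + 11 = 17 + 11 = 28)
f(t(3), -3 - 1*2) + 302*(-285) = 28 + 302*(-285) = 28 - 86070 = -86042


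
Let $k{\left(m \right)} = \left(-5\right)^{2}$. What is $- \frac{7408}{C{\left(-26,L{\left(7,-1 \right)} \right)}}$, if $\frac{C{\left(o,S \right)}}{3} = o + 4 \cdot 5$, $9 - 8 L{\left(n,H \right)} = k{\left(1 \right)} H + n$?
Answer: $\frac{3704}{9} \approx 411.56$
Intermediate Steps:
$k{\left(m \right)} = 25$
$L{\left(n,H \right)} = \frac{9}{8} - \frac{25 H}{8} - \frac{n}{8}$ ($L{\left(n,H \right)} = \frac{9}{8} - \frac{25 H + n}{8} = \frac{9}{8} - \frac{n + 25 H}{8} = \frac{9}{8} - \left(\frac{n}{8} + \frac{25 H}{8}\right) = \frac{9}{8} - \frac{25 H}{8} - \frac{n}{8}$)
$C{\left(o,S \right)} = 60 + 3 o$ ($C{\left(o,S \right)} = 3 \left(o + 4 \cdot 5\right) = 3 \left(o + 20\right) = 3 \left(20 + o\right) = 60 + 3 o$)
$- \frac{7408}{C{\left(-26,L{\left(7,-1 \right)} \right)}} = - \frac{7408}{60 + 3 \left(-26\right)} = - \frac{7408}{60 - 78} = - \frac{7408}{-18} = \left(-7408\right) \left(- \frac{1}{18}\right) = \frac{3704}{9}$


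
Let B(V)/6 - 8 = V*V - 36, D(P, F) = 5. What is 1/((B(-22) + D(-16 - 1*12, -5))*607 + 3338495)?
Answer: 1/5002282 ≈ 1.9991e-7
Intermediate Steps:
B(V) = -168 + 6*V² (B(V) = 48 + 6*(V*V - 36) = 48 + 6*(V² - 36) = 48 + 6*(-36 + V²) = 48 + (-216 + 6*V²) = -168 + 6*V²)
1/((B(-22) + D(-16 - 1*12, -5))*607 + 3338495) = 1/(((-168 + 6*(-22)²) + 5)*607 + 3338495) = 1/(((-168 + 6*484) + 5)*607 + 3338495) = 1/(((-168 + 2904) + 5)*607 + 3338495) = 1/((2736 + 5)*607 + 3338495) = 1/(2741*607 + 3338495) = 1/(1663787 + 3338495) = 1/5002282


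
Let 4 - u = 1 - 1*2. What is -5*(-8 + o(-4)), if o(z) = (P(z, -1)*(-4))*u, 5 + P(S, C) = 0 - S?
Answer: -60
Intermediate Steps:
P(S, C) = -5 - S (P(S, C) = -5 + (0 - S) = -5 - S)
u = 5 (u = 4 - (1 - 1*2) = 4 - (1 - 2) = 4 - 1*(-1) = 4 + 1 = 5)
o(z) = 100 + 20*z (o(z) = ((-5 - z)*(-4))*5 = (20 + 4*z)*5 = 100 + 20*z)
-5*(-8 + o(-4)) = -5*(-8 + (100 + 20*(-4))) = -5*(-8 + (100 - 80)) = -5*(-8 + 20) = -5*12 = -60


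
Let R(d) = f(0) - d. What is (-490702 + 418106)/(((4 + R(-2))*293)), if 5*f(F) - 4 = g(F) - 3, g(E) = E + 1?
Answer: -90745/2344 ≈ -38.714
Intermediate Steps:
g(E) = 1 + E
f(F) = ⅖ + F/5 (f(F) = ⅘ + ((1 + F) - 3)/5 = ⅘ + (-2 + F)/5 = ⅘ + (-⅖ + F/5) = ⅖ + F/5)
R(d) = ⅖ - d (R(d) = (⅖ + (⅕)*0) - d = (⅖ + 0) - d = ⅖ - d)
(-490702 + 418106)/(((4 + R(-2))*293)) = (-490702 + 418106)/(((4 + (⅖ - 1*(-2)))*293)) = -72596*1/(293*(4 + (⅖ + 2))) = -72596*1/(293*(4 + 12/5)) = -72596/((32/5)*293) = -72596/9376/5 = -72596*5/9376 = -90745/2344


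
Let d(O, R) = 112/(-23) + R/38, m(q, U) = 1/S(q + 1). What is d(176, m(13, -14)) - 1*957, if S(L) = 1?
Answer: -840651/874 ≈ -961.84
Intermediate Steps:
m(q, U) = 1 (m(q, U) = 1/1 = 1)
d(O, R) = -112/23 + R/38 (d(O, R) = 112*(-1/23) + R*(1/38) = -112/23 + R/38)
d(176, m(13, -14)) - 1*957 = (-112/23 + (1/38)*1) - 1*957 = (-112/23 + 1/38) - 957 = -4233/874 - 957 = -840651/874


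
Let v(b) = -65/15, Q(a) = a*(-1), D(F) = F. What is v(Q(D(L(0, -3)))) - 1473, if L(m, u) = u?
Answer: -4432/3 ≈ -1477.3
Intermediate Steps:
Q(a) = -a
v(b) = -13/3 (v(b) = -65*1/15 = -13/3)
v(Q(D(L(0, -3)))) - 1473 = -13/3 - 1473 = -4432/3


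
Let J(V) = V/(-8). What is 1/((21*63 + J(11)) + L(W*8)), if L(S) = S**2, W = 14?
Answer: 8/110925 ≈ 7.2121e-5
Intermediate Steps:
J(V) = -V/8 (J(V) = V*(-1/8) = -V/8)
1/((21*63 + J(11)) + L(W*8)) = 1/((21*63 - 1/8*11) + (14*8)**2) = 1/((1323 - 11/8) + 112**2) = 1/(10573/8 + 12544) = 1/(110925/8) = 8/110925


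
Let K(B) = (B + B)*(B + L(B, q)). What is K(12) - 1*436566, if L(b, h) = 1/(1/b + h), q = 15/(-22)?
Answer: -34469130/79 ≈ -4.3632e+5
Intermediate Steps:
q = -15/22 (q = 15*(-1/22) = -15/22 ≈ -0.68182)
L(b, h) = 1/(h + 1/b)
K(B) = 2*B*(B + B/(1 - 15*B/22)) (K(B) = (B + B)*(B + B/(1 + B*(-15/22))) = (2*B)*(B + B/(1 - 15*B/22)) = 2*B*(B + B/(1 - 15*B/22)))
K(12) - 1*436566 = 12²*(88 - 30*12)/(22 - 15*12) - 1*436566 = 144*(88 - 360)/(22 - 180) - 436566 = 144*(-272)/(-158) - 436566 = 144*(-1/158)*(-272) - 436566 = 19584/79 - 436566 = -34469130/79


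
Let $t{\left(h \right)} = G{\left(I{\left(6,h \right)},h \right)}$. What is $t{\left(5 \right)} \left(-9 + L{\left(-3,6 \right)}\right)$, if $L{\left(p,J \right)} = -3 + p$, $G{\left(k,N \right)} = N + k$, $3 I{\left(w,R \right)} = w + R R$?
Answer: $-230$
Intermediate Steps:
$I{\left(w,R \right)} = \frac{w}{3} + \frac{R^{2}}{3}$ ($I{\left(w,R \right)} = \frac{w + R R}{3} = \frac{w + R^{2}}{3} = \frac{w}{3} + \frac{R^{2}}{3}$)
$t{\left(h \right)} = 2 + h + \frac{h^{2}}{3}$ ($t{\left(h \right)} = h + \left(\frac{1}{3} \cdot 6 + \frac{h^{2}}{3}\right) = h + \left(2 + \frac{h^{2}}{3}\right) = 2 + h + \frac{h^{2}}{3}$)
$t{\left(5 \right)} \left(-9 + L{\left(-3,6 \right)}\right) = \left(2 + 5 + \frac{5^{2}}{3}\right) \left(-9 - 6\right) = \left(2 + 5 + \frac{1}{3} \cdot 25\right) \left(-9 - 6\right) = \left(2 + 5 + \frac{25}{3}\right) \left(-15\right) = \frac{46}{3} \left(-15\right) = -230$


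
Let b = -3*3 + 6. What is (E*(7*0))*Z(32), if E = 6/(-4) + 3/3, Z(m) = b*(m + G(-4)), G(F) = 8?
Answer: 0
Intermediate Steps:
b = -3 (b = -9 + 6 = -3)
Z(m) = -24 - 3*m (Z(m) = -3*(m + 8) = -3*(8 + m) = -24 - 3*m)
E = -1/2 (E = 6*(-1/4) + 3*(1/3) = -3/2 + 1 = -1/2 ≈ -0.50000)
(E*(7*0))*Z(32) = (-7*0/2)*(-24 - 3*32) = (-1/2*0)*(-24 - 96) = 0*(-120) = 0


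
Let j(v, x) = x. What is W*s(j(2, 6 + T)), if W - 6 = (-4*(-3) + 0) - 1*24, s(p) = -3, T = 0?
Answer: 18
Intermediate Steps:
W = -6 (W = 6 + ((-4*(-3) + 0) - 1*24) = 6 + ((12 + 0) - 24) = 6 + (12 - 24) = 6 - 12 = -6)
W*s(j(2, 6 + T)) = -6*(-3) = 18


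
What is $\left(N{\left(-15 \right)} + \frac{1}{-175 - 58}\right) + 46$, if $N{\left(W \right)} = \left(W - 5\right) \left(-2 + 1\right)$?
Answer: $\frac{15377}{233} \approx 65.996$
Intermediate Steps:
$N{\left(W \right)} = 5 - W$ ($N{\left(W \right)} = \left(-5 + W\right) \left(-1\right) = 5 - W$)
$\left(N{\left(-15 \right)} + \frac{1}{-175 - 58}\right) + 46 = \left(\left(5 - -15\right) + \frac{1}{-175 - 58}\right) + 46 = \left(\left(5 + 15\right) + \frac{1}{-233}\right) + 46 = \left(20 - \frac{1}{233}\right) + 46 = \frac{4659}{233} + 46 = \frac{15377}{233}$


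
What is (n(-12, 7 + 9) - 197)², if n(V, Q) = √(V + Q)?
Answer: 38025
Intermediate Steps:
n(V, Q) = √(Q + V)
(n(-12, 7 + 9) - 197)² = (√((7 + 9) - 12) - 197)² = (√(16 - 12) - 197)² = (√4 - 197)² = (2 - 197)² = (-195)² = 38025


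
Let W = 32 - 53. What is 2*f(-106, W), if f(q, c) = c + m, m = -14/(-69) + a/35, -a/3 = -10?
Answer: -19262/483 ≈ -39.880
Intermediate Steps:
a = 30 (a = -3*(-10) = 30)
W = -21
m = 512/483 (m = -14/(-69) + 30/35 = -14*(-1/69) + 30*(1/35) = 14/69 + 6/7 = 512/483 ≈ 1.0600)
f(q, c) = 512/483 + c (f(q, c) = c + 512/483 = 512/483 + c)
2*f(-106, W) = 2*(512/483 - 21) = 2*(-9631/483) = -19262/483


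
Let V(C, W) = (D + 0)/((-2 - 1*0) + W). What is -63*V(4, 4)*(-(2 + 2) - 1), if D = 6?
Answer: 945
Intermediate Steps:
V(C, W) = 6/(-2 + W) (V(C, W) = (6 + 0)/((-2 - 1*0) + W) = 6/((-2 + 0) + W) = 6/(-2 + W))
-63*V(4, 4)*(-(2 + 2) - 1) = -63*6/(-2 + 4)*(-(2 + 2) - 1) = -63*6/2*(-1*4 - 1) = -63*6*(1/2)*(-4 - 1) = -189*(-5) = -63*(-15) = 945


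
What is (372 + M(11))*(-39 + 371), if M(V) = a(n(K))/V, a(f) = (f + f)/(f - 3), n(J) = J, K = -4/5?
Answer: 25814992/209 ≈ 1.2352e+5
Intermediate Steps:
K = -4/5 (K = -4*1/5 = -4/5 ≈ -0.80000)
a(f) = 2*f/(-3 + f) (a(f) = (2*f)/(-3 + f) = 2*f/(-3 + f))
M(V) = 8/(19*V) (M(V) = (2*(-4/5)/(-3 - 4/5))/V = (2*(-4/5)/(-19/5))/V = (2*(-4/5)*(-5/19))/V = 8/(19*V))
(372 + M(11))*(-39 + 371) = (372 + (8/19)/11)*(-39 + 371) = (372 + (8/19)*(1/11))*332 = (372 + 8/209)*332 = (77756/209)*332 = 25814992/209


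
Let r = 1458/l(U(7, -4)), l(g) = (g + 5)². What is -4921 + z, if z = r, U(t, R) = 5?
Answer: -245321/50 ≈ -4906.4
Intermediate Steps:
l(g) = (5 + g)²
r = 729/50 (r = 1458/((5 + 5)²) = 1458/(10²) = 1458/100 = 1458*(1/100) = 729/50 ≈ 14.580)
z = 729/50 ≈ 14.580
-4921 + z = -4921 + 729/50 = -245321/50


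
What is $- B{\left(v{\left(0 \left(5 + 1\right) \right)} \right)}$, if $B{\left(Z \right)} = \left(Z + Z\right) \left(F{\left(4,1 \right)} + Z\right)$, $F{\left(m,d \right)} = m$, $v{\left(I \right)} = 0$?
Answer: $0$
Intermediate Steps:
$B{\left(Z \right)} = 2 Z \left(4 + Z\right)$ ($B{\left(Z \right)} = \left(Z + Z\right) \left(4 + Z\right) = 2 Z \left(4 + Z\right)$)
$- B{\left(v{\left(0 \left(5 + 1\right) \right)} \right)} = - 2 \cdot 0 \left(4 + 0\right) = - 2 \cdot 0 \cdot 4 = \left(-1\right) 0 = 0$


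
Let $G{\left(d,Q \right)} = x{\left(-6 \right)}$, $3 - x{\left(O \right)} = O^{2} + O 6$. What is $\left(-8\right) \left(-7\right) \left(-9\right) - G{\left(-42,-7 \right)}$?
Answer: $-507$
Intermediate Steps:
$x{\left(O \right)} = 3 - O^{2} - 6 O$ ($x{\left(O \right)} = 3 - \left(O^{2} + O 6\right) = 3 - \left(O^{2} + 6 O\right) = 3 - O^{2} - 6 O$)
$G{\left(d,Q \right)} = 3$ ($G{\left(d,Q \right)} = 3 - \left(-6\right)^{2} - -36 = 3 - 36 + 36 = 3$)
$\left(-8\right) \left(-7\right) \left(-9\right) - G{\left(-42,-7 \right)} = \left(-8\right) \left(-7\right) \left(-9\right) - 3 = 56 \left(-9\right) - 3 = -504 - 3 = -507$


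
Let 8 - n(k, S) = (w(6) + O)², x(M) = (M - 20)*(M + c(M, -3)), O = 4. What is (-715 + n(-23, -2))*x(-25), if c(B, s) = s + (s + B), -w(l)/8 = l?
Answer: -6660360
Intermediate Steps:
w(l) = -8*l
c(B, s) = B + 2*s (c(B, s) = s + (B + s) = B + 2*s)
x(M) = (-20 + M)*(-6 + 2*M) (x(M) = (M - 20)*(M + (M + 2*(-3))) = (-20 + M)*(M + (M - 6)) = (-20 + M)*(M + (-6 + M)) = (-20 + M)*(-6 + 2*M))
n(k, S) = -1928 (n(k, S) = 8 - (-8*6 + 4)² = 8 - (-48 + 4)² = 8 - 1*(-44)² = 8 - 1*1936 = 8 - 1936 = -1928)
(-715 + n(-23, -2))*x(-25) = (-715 - 1928)*(120 - 46*(-25) + 2*(-25)²) = -2643*(120 + 1150 + 2*625) = -2643*(120 + 1150 + 1250) = -2643*2520 = -6660360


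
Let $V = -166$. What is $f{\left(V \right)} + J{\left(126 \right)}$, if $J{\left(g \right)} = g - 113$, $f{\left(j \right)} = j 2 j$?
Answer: $55125$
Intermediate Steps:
$f{\left(j \right)} = 2 j^{2}$ ($f{\left(j \right)} = 2 j j = 2 j^{2}$)
$J{\left(g \right)} = -113 + g$ ($J{\left(g \right)} = g - 113 = -113 + g$)
$f{\left(V \right)} + J{\left(126 \right)} = 2 \left(-166\right)^{2} + \left(-113 + 126\right) = 2 \cdot 27556 + 13 = 55112 + 13 = 55125$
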